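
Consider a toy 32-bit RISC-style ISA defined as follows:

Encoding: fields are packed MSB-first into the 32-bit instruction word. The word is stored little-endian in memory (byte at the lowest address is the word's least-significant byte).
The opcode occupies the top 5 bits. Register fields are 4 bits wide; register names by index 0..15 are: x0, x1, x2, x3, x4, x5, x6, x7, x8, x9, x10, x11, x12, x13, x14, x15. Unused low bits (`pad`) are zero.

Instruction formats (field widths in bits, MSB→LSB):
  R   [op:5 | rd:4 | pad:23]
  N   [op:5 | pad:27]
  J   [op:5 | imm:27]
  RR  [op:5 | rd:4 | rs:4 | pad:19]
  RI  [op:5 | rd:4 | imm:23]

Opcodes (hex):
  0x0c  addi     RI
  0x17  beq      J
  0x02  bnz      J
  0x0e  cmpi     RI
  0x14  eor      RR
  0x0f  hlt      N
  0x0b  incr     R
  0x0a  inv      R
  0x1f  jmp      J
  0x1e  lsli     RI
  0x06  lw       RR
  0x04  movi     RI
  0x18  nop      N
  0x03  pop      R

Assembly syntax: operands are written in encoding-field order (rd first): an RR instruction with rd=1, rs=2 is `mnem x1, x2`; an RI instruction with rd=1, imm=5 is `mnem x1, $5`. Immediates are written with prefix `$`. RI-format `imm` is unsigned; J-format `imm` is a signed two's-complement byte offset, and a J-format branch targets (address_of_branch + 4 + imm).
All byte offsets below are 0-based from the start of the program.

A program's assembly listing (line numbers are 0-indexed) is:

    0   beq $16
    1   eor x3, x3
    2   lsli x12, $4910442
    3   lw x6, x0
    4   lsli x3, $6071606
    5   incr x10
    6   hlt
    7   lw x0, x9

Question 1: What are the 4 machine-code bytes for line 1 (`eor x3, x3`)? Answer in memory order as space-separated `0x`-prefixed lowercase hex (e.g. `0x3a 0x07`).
0x00 0x00 0x98 0xa1

L1: eor op=0x14:5|rd=3:4|rs=3:4|pad=0:19 ⇒ 0xa1980000 ⇒ little 00 00 98 a1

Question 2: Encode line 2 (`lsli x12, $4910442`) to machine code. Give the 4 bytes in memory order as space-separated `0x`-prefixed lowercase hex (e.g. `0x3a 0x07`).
0x6a 0xed 0x4a 0xf6

line 2 (lsli): pack op=0x1e:5|rd=12:4|imm=4910442:23 = 0xf64aed6a; little→ 6a ed 4a f6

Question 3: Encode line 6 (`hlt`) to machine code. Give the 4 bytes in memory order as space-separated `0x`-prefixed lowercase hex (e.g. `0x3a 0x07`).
0x00 0x00 0x00 0x78

line 6 (hlt): pack op=0xf:5|pad=0:27 = 0x78000000; little→ 00 00 00 78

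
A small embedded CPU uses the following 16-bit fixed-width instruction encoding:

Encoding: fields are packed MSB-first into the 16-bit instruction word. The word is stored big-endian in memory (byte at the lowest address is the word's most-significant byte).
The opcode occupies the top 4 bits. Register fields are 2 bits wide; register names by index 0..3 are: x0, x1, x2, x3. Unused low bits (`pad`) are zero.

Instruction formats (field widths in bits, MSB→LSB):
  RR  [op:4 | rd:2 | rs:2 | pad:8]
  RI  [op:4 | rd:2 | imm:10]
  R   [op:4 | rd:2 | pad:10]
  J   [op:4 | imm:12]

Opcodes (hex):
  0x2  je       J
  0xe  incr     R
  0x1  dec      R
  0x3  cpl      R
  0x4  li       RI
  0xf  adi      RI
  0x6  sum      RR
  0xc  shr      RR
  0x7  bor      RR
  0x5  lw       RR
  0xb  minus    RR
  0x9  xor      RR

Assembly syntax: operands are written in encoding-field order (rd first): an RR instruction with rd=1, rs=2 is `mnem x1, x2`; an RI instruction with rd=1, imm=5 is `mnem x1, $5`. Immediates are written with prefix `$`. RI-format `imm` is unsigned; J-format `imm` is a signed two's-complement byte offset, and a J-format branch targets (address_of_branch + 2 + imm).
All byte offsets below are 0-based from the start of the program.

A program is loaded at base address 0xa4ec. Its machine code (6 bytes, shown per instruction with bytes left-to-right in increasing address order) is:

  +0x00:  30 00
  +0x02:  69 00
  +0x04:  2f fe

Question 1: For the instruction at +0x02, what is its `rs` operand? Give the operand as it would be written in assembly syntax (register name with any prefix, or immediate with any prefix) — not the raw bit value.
x1

[02] 69 00 → 0x6900
  opcode bits[15:12]=0x6: sum/RR
  rd@[11:10]=0x2 ⇒ x2
  rs@[9:8]=0x1 ⇒ x1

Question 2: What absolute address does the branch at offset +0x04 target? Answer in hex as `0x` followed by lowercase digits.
off 0x04: read 2f fe as big → 0x2ffe
  op=0x2ffe>>12=0x2 ⇒ je (J)
  [11:0] imm=4094 (s12→-2) = $-2
  target = base 0xa4ec + off 0x04 + 2 + imm -2 = 0xa4f0

0xa4f0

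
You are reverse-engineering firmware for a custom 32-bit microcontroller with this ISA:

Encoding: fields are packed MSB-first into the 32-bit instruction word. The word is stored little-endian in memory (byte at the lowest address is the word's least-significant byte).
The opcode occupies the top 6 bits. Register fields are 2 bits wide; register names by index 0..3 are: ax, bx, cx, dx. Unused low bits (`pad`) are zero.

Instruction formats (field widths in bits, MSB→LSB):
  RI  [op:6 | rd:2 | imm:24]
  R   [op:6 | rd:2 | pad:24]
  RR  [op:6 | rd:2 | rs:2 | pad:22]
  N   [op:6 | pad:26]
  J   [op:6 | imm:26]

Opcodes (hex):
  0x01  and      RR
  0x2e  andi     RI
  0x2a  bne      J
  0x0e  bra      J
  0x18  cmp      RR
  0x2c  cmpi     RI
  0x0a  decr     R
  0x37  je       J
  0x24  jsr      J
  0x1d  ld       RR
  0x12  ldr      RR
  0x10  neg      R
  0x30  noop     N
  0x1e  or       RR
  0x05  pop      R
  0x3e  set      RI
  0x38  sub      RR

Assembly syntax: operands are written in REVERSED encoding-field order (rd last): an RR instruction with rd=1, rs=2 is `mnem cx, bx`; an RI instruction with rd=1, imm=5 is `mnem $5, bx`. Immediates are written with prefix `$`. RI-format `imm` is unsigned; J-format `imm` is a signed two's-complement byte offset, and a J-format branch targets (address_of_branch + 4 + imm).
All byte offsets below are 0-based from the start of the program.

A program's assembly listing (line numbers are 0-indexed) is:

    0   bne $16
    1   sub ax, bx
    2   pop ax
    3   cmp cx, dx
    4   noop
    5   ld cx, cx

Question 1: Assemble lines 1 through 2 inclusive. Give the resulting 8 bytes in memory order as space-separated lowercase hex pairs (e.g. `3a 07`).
00 00 00 e1 00 00 00 14

L1: sub op=0x38:6|rd=1:2|rs=0:2|pad=0:22 ⇒ 0xe1000000 ⇒ little 00 00 00 e1
L2: pop op=0x5:6|rd=0:2|pad=0:24 ⇒ 0x14000000 ⇒ little 00 00 00 14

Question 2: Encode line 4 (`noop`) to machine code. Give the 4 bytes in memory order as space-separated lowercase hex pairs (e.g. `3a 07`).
4. noop fields op=0x30:6|pad=0:26 → word c0000000h → 00 00 00 c0

00 00 00 c0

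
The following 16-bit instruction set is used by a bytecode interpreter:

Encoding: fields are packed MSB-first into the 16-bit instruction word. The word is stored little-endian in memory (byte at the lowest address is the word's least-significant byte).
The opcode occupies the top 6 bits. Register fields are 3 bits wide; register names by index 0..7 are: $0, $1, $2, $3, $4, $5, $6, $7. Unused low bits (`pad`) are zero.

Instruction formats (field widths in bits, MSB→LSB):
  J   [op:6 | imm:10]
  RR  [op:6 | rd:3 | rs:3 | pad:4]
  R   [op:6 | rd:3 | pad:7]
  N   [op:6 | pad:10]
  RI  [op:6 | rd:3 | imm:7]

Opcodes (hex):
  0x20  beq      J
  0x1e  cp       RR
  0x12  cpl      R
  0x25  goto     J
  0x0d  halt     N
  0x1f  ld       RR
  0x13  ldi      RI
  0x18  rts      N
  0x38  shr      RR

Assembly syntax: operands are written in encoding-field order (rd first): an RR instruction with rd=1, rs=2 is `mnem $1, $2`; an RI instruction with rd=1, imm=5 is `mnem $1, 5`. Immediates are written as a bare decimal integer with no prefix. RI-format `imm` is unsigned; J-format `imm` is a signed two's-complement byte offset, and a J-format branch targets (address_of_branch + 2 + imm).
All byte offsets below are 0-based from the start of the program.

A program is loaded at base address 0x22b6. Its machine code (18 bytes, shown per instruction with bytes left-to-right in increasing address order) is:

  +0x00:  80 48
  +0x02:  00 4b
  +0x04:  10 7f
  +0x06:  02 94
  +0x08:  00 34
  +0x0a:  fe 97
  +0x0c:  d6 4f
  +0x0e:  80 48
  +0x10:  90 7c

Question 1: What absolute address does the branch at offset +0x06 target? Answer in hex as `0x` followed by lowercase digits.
0x22c0

[06] 02 94 → 0x9402
  opcode bits[15:10]=0x25: goto/J
  [9:0] imm=2 = 2
  target = base 0x22b6 + off 0x06 + 2 + imm 2 = 0x22c0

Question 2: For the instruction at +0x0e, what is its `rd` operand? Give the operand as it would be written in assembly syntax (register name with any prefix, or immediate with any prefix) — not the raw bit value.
@+0e  little-endian(80 48) = 0x4880
  top 6b → 0x12 → cpl [R]
  rd@[9:7]=0x1 ⇒ $1

$1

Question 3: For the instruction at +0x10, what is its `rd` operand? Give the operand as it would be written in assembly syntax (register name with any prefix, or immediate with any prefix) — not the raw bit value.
$1

[10] 90 7c → 0x7c90
  op=0x7c90>>10=0x1f ⇒ ld (RR)
  rd@[9:7]=0x1 ⇒ $1
  rs@[6:4]=0x1 ⇒ $1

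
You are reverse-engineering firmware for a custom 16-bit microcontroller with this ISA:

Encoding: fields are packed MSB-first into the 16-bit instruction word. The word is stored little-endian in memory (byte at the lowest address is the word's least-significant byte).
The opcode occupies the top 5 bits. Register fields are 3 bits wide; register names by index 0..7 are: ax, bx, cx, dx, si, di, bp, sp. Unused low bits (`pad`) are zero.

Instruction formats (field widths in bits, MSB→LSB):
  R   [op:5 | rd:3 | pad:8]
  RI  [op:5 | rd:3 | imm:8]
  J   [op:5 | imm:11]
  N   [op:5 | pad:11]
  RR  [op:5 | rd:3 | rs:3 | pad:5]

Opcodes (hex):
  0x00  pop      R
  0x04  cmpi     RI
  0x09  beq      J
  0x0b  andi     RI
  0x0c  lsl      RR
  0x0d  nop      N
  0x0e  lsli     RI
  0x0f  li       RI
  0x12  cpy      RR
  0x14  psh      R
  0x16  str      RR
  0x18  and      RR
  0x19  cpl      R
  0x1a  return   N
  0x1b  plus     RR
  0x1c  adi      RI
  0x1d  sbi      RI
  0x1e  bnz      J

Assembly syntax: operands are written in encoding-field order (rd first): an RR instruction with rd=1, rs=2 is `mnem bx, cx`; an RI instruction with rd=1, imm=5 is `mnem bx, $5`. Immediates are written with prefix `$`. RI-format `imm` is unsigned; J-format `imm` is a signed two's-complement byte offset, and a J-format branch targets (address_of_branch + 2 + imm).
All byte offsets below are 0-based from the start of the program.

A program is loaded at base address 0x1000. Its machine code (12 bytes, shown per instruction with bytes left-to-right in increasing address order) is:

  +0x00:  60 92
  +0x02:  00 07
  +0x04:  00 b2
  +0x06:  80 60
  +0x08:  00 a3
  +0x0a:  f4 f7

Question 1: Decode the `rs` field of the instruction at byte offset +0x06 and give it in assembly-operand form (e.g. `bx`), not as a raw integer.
si

+0x06: 80 60 ⇒ word 0x6080 (little)
  op=0x6080>>11=0xc ⇒ lsl (RR)
  rd: (w>>8)&0x7=0x0 → ax
  rs: (w>>5)&0x7=0x4 → si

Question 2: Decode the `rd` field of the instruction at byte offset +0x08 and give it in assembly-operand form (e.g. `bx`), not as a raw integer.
[08] 00 a3 → 0xa300
  top 5b → 0x14 → psh [R]
  rd@[10:8]=0x3 ⇒ dx

dx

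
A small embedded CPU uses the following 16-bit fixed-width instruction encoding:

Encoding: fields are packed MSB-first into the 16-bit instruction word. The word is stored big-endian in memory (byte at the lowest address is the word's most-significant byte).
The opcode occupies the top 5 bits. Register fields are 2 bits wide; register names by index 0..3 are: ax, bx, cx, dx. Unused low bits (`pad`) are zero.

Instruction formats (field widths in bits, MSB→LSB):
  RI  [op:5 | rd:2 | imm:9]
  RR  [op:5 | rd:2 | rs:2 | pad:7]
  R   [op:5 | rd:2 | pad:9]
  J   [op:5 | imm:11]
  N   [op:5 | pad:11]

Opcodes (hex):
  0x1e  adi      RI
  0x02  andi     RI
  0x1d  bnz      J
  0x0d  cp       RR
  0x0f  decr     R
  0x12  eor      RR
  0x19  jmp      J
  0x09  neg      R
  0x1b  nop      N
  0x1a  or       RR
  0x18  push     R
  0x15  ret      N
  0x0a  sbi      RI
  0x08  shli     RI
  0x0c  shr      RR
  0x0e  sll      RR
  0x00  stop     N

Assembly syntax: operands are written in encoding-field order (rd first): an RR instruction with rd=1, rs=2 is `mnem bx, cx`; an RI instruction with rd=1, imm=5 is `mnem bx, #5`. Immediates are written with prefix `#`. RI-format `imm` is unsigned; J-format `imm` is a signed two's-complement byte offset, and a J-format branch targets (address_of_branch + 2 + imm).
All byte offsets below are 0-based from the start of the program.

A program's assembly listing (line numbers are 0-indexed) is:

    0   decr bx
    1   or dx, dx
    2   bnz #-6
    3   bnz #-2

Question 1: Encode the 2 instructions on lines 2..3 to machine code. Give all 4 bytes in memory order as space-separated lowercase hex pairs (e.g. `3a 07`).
line 2 (bnz): pack op=0x1d:5|imm=-6:11 = 0xeffa; big→ ef fa
line 3 (bnz): pack op=0x1d:5|imm=-2:11 = 0xeffe; big→ ef fe

ef fa ef fe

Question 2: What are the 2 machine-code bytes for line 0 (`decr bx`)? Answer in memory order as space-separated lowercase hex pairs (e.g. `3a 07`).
L0: decr op=0xf:5|rd=1:2|pad=0:9 ⇒ 0x7a00 ⇒ big 7a 00

7a 00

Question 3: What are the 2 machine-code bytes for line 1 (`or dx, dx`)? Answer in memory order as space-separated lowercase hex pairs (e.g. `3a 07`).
d7 80

line 1 (or): pack op=0x1a:5|rd=3:2|rs=3:2|pad=0:7 = 0xd780; big→ d7 80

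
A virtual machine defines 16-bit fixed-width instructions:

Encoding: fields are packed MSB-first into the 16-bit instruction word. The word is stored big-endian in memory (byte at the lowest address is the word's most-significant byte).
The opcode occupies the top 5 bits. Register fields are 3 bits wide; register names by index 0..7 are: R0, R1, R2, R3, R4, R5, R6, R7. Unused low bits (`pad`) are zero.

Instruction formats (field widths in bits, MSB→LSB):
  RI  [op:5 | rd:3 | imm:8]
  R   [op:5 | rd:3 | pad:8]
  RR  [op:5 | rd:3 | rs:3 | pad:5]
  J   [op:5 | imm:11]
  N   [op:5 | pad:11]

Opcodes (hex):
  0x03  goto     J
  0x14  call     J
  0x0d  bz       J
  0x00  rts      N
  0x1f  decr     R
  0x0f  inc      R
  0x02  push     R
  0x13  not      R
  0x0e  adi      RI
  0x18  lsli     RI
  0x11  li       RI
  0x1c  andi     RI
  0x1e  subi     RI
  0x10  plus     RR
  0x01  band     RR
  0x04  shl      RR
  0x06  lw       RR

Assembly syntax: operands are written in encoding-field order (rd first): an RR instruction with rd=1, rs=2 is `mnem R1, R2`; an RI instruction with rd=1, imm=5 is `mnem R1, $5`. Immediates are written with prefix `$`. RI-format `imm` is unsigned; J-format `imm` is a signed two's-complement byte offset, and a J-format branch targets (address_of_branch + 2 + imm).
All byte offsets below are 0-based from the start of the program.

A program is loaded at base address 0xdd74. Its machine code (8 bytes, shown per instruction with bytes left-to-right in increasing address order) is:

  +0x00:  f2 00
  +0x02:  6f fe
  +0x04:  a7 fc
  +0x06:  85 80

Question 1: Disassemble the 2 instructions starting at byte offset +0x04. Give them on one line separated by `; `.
call $-4; plus R5, R4

off 0x04: read a7 fc as big → 0xa7fc
  top 5b → 0x14 → call [J]
  imm: (w>>0)&0x7ff=0x7fc (s11→-4) → $-4
off 0x06: read 85 80 as big → 0x8580
  top 5b → 0x10 → plus [RR]
  rd: (w>>8)&0x7=0x5 → R5
  rs: (w>>5)&0x7=0x4 → R4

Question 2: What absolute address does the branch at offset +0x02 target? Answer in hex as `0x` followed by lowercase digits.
+0x02: 6f fe ⇒ word 0x6ffe (big)
  top 5b → 0xd → bz [J]
  imm: (w>>0)&0x7ff=0x7fe (s11→-2) → $-2
  target = base 0xdd74 + off 0x02 + 2 + imm -2 = 0xdd76

0xdd76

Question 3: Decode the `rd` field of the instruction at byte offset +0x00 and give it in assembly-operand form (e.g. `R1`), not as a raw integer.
R2

@+00  big-endian(f2 00) = 0xf200
  top 5b → 0x1e → subi [RI]
  [10:8] rd=2 = R2
  [7:0] imm=0 = $0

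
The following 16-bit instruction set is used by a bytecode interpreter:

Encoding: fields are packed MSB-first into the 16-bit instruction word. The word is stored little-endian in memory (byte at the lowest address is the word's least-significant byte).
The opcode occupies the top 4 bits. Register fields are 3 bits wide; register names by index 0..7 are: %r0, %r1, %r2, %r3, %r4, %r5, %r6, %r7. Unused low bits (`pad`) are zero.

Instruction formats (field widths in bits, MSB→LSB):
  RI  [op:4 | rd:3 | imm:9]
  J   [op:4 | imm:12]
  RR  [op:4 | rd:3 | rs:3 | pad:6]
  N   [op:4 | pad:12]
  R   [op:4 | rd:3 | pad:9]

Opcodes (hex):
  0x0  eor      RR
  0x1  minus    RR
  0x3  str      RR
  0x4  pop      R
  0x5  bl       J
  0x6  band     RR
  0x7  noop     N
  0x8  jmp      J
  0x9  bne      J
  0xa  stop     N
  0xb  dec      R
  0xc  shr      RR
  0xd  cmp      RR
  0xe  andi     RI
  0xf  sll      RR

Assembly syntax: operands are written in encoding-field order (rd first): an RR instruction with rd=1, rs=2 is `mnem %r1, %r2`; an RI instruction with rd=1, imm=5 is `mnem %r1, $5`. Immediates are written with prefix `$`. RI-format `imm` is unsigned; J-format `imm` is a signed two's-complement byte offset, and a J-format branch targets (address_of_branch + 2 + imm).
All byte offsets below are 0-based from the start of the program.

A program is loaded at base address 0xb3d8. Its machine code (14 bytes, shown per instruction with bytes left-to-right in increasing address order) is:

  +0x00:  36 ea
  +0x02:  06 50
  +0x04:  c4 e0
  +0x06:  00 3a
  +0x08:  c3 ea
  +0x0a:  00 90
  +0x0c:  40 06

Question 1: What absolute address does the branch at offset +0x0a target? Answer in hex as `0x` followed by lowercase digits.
0xb3e4

@+0a  little-endian(00 90) = 0x9000
  top 4b → 0x9 → bne [J]
  imm@[11:0]=0x0 ⇒ $0
  target = base 0xb3d8 + off 0x0a + 2 + imm 0 = 0xb3e4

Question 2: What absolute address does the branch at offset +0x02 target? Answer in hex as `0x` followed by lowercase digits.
+0x02: 06 50 ⇒ word 0x5006 (little)
  opcode bits[15:12]=0x5: bl/J
  [11:0] imm=6 = $6
  target = base 0xb3d8 + off 0x02 + 2 + imm 6 = 0xb3e2

0xb3e2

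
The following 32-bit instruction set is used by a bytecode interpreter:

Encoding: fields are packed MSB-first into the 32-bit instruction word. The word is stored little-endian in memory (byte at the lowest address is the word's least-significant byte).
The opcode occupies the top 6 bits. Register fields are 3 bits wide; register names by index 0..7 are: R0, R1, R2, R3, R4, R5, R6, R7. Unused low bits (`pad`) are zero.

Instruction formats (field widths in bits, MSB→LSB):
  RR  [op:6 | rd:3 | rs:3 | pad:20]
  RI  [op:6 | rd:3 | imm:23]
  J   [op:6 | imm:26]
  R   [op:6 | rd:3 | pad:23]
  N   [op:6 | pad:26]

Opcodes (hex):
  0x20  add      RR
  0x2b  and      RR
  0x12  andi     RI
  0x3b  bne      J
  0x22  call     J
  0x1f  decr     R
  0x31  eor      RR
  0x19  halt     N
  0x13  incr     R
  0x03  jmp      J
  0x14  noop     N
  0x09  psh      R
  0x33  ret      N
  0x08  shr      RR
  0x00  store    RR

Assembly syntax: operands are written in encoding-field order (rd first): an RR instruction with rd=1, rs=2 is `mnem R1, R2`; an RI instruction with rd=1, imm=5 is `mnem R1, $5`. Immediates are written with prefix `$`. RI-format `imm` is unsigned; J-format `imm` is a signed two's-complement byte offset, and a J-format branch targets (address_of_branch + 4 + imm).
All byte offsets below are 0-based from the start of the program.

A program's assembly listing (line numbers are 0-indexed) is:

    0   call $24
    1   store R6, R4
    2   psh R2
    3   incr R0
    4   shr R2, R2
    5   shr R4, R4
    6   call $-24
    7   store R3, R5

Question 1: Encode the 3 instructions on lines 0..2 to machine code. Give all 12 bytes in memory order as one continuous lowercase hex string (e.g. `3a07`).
line 0 (call): pack op=0x22:6|imm=24:26 = 0x88000018; little→ 18 00 00 88
line 1 (store): pack op=0x0:6|rd=6:3|rs=4:3|pad=0:20 = 0x03400000; little→ 00 00 40 03
line 2 (psh): pack op=0x9:6|rd=2:3|pad=0:23 = 0x25000000; little→ 00 00 00 25

180000880000400300000025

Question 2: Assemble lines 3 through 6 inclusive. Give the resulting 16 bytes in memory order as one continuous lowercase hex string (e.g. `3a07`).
3. incr fields op=0x13:6|rd=0:3|pad=0:23 → word 4c000000h → 00 00 00 4c
4. shr fields op=0x8:6|rd=2:3|rs=2:3|pad=0:20 → word 21200000h → 00 00 20 21
5. shr fields op=0x8:6|rd=4:3|rs=4:3|pad=0:20 → word 22400000h → 00 00 40 22
6. call fields op=0x22:6|imm=-24:26 → word 8bffffe8h → e8 ff ff 8b

0000004c0000202100004022e8ffff8b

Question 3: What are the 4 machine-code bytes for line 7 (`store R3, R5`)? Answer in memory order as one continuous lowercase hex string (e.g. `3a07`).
0000d001

line 7 (store): pack op=0x0:6|rd=3:3|rs=5:3|pad=0:20 = 0x01d00000; little→ 00 00 d0 01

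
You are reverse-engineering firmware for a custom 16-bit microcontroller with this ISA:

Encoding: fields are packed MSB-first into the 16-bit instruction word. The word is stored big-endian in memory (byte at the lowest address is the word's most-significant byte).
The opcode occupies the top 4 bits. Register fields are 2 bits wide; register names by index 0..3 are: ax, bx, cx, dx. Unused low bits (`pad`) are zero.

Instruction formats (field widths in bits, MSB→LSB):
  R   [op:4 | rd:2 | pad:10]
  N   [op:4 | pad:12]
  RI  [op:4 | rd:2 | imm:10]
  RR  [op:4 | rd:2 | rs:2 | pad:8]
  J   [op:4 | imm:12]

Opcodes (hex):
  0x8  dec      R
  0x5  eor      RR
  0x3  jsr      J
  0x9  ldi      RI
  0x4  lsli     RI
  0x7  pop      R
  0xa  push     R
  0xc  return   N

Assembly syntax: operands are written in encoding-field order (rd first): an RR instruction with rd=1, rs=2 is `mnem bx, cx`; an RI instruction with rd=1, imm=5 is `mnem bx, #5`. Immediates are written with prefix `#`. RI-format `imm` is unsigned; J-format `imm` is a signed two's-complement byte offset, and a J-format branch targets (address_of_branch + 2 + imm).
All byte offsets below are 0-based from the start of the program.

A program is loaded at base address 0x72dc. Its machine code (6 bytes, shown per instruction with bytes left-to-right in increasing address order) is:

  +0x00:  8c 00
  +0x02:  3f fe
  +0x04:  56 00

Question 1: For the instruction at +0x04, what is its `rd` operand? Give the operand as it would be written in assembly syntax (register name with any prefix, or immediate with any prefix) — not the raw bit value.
@+04  big-endian(56 00) = 0x5600
  opcode bits[15:12]=0x5: eor/RR
  [11:10] rd=1 = bx
  [9:8] rs=2 = cx

bx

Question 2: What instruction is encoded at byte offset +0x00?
dec dx

@+00  big-endian(8c 00) = 0x8c00
  top 4b → 0x8 → dec [R]
  rd: (w>>10)&0x3=0x3 → dx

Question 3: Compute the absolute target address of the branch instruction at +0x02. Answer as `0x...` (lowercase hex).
[02] 3f fe → 0x3ffe
  top 4b → 0x3 → jsr [J]
  [11:0] imm=4094 (s12→-2) = #-2
  target = base 0x72dc + off 0x02 + 2 + imm -2 = 0x72de

0x72de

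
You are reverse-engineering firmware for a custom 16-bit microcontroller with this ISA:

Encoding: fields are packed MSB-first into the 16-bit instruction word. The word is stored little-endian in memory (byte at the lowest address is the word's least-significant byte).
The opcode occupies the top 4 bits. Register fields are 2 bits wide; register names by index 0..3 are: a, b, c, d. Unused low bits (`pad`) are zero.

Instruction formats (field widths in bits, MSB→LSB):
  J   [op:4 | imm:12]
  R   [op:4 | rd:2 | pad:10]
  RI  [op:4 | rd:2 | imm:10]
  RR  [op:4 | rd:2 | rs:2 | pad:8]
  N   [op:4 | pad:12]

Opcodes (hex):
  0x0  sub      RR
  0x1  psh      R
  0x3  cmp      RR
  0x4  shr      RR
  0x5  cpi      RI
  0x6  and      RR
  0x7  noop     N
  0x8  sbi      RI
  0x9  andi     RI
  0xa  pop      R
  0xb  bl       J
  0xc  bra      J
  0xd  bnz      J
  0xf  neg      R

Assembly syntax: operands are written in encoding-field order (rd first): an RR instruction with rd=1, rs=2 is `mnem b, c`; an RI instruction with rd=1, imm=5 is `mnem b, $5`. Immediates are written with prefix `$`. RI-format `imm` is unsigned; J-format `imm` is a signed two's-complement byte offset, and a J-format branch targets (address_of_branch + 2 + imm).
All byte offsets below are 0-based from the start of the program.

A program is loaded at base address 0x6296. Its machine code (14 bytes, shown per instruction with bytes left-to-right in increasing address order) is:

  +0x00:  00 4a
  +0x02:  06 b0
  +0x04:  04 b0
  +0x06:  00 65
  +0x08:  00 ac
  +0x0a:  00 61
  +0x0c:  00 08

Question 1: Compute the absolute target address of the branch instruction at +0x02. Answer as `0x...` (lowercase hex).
0x62a0

+0x02: 06 b0 ⇒ word 0xb006 (little)
  top 4b → 0xb → bl [J]
  [11:0] imm=6 = $6
  target = base 0x6296 + off 0x02 + 2 + imm 6 = 0x62a0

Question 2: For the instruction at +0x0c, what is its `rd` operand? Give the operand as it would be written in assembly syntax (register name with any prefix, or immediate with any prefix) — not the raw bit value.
c

+0x0c: 00 08 ⇒ word 0x0800 (little)
  top 4b → 0x0 → sub [RR]
  rd@[11:10]=0x2 ⇒ c
  rs@[9:8]=0x0 ⇒ a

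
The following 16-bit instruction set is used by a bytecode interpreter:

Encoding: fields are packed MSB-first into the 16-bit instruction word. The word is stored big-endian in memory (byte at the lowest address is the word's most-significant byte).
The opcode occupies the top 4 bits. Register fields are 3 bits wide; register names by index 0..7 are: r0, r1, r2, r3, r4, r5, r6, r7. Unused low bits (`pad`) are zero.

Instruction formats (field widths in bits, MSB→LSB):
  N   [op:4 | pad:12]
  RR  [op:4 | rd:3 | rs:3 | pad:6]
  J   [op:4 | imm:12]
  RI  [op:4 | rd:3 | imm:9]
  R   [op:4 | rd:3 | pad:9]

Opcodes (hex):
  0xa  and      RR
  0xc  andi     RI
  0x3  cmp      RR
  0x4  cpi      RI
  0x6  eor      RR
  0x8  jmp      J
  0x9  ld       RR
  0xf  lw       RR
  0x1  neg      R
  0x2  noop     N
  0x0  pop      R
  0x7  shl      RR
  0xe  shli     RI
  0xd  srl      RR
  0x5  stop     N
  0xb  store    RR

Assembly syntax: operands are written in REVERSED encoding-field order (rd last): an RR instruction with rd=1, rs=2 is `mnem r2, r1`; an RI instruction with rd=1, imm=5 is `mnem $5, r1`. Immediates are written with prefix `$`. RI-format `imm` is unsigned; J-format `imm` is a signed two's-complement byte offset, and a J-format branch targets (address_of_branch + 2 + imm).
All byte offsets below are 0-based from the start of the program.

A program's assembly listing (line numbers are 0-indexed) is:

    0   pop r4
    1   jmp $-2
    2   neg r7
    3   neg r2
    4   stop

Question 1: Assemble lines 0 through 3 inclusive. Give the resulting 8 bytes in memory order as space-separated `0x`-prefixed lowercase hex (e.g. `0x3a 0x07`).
0x08 0x00 0x8f 0xfe 0x1e 0x00 0x14 0x00

L0: pop op=0x0:4|rd=4:3|pad=0:9 ⇒ 0x0800 ⇒ big 08 00
L1: jmp op=0x8:4|imm=-2:12 ⇒ 0x8ffe ⇒ big 8f fe
L2: neg op=0x1:4|rd=7:3|pad=0:9 ⇒ 0x1e00 ⇒ big 1e 00
L3: neg op=0x1:4|rd=2:3|pad=0:9 ⇒ 0x1400 ⇒ big 14 00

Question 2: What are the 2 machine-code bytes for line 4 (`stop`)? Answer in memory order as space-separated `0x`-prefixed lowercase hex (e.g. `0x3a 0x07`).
L4: stop op=0x5:4|pad=0:12 ⇒ 0x5000 ⇒ big 50 00

0x50 0x00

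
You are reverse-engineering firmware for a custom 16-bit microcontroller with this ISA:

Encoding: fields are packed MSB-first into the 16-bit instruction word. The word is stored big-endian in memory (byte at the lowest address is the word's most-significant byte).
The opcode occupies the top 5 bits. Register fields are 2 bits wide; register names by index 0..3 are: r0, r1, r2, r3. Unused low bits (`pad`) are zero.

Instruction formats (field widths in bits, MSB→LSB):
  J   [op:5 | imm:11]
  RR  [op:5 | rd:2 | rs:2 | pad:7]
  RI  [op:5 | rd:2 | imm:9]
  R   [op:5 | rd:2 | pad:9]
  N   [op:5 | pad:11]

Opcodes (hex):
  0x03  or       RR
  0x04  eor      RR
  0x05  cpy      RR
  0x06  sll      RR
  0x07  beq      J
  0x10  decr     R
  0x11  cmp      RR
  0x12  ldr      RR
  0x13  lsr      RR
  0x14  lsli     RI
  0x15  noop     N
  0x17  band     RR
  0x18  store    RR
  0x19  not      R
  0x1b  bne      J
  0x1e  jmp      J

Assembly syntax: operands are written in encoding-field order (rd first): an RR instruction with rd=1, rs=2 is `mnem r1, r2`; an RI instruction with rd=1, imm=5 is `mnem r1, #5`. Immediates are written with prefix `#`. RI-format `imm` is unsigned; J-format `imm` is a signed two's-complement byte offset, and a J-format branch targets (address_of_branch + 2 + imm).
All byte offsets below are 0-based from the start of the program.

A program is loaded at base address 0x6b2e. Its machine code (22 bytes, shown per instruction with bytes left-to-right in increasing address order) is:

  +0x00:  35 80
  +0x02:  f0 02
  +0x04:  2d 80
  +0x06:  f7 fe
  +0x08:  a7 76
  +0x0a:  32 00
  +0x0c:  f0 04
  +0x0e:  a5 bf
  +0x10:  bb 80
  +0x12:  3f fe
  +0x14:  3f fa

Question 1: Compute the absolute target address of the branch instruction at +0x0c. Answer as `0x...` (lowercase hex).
0x6b40

off 0x0c: read f0 04 as big → 0xf004
  opcode bits[15:11]=0x1e: jmp/J
  [10:0] imm=4 = #4
  target = base 0x6b2e + off 0x0c + 2 + imm 4 = 0x6b40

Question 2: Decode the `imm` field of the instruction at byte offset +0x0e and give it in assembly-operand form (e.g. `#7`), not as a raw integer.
#447

[0e] a5 bf → 0xa5bf
  opcode bits[15:11]=0x14: lsli/RI
  rd: (w>>9)&0x3=0x2 → r2
  imm: (w>>0)&0x1ff=0x1bf → #447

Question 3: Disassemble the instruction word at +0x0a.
@+0a  big-endian(32 00) = 0x3200
  opcode bits[15:11]=0x6: sll/RR
  rd@[10:9]=0x1 ⇒ r1
  rs@[8:7]=0x0 ⇒ r0

sll r1, r0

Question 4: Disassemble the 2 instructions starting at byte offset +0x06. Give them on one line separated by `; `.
+0x06: f7 fe ⇒ word 0xf7fe (big)
  top 5b → 0x1e → jmp [J]
  [10:0] imm=2046 (s11→-2) = #-2
+0x08: a7 76 ⇒ word 0xa776 (big)
  top 5b → 0x14 → lsli [RI]
  [10:9] rd=3 = r3
  [8:0] imm=374 = #374

jmp #-2; lsli r3, #374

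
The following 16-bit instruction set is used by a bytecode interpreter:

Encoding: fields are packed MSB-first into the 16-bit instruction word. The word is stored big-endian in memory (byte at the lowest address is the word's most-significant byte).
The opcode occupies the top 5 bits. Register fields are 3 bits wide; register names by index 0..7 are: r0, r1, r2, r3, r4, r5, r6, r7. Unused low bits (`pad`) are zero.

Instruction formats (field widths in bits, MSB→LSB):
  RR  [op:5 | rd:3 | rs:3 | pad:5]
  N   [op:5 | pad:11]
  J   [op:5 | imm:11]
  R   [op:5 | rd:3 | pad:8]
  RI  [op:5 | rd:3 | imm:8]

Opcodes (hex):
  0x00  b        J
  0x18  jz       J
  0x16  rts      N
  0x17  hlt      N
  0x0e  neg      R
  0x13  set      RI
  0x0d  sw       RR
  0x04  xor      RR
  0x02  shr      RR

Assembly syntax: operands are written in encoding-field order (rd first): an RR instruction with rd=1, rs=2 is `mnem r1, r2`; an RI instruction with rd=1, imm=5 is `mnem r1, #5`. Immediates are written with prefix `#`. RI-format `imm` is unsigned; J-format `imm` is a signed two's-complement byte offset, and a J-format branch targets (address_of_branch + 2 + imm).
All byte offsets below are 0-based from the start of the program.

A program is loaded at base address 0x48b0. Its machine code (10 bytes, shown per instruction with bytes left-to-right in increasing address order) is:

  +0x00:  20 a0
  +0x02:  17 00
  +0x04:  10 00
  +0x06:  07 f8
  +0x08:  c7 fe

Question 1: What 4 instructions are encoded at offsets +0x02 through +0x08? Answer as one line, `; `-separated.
off 0x02: read 17 00 as big → 0x1700
  op=0x1700>>11=0x2 ⇒ shr (RR)
  [10:8] rd=7 = r7
  [7:5] rs=0 = r0
off 0x04: read 10 00 as big → 0x1000
  op=0x1000>>11=0x2 ⇒ shr (RR)
  [10:8] rd=0 = r0
  [7:5] rs=0 = r0
off 0x06: read 07 f8 as big → 0x07f8
  op=0x07f8>>11=0x0 ⇒ b (J)
  [10:0] imm=2040 (s11→-8) = #-8
off 0x08: read c7 fe as big → 0xc7fe
  op=0xc7fe>>11=0x18 ⇒ jz (J)
  [10:0] imm=2046 (s11→-2) = #-2

shr r7, r0; shr r0, r0; b #-8; jz #-2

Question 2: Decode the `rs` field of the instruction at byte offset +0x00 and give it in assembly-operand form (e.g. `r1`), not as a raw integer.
r5

[00] 20 a0 → 0x20a0
  op=0x20a0>>11=0x4 ⇒ xor (RR)
  [10:8] rd=0 = r0
  [7:5] rs=5 = r5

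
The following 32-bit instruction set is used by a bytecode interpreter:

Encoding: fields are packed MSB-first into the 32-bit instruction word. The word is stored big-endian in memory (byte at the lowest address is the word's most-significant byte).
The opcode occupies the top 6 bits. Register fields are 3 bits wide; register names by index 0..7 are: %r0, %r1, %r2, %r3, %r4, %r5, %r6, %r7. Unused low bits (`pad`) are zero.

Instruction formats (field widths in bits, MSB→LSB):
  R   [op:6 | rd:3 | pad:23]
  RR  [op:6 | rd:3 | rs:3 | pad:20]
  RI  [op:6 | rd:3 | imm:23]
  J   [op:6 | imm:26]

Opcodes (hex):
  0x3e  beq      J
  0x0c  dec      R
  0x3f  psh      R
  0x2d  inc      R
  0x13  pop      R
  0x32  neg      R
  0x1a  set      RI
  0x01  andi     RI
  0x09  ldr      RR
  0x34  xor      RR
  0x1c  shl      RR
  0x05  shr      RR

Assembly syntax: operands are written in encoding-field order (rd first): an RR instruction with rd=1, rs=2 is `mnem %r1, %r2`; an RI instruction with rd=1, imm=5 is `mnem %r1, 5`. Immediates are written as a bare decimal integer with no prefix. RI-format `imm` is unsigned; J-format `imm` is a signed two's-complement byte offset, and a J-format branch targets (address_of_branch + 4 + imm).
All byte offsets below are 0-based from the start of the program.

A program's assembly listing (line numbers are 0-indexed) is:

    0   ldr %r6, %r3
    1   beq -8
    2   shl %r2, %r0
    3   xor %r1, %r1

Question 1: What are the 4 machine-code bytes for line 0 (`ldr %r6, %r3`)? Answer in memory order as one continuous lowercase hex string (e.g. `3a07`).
line 0 (ldr): pack op=0x9:6|rd=6:3|rs=3:3|pad=0:20 = 0x27300000; big→ 27 30 00 00

27300000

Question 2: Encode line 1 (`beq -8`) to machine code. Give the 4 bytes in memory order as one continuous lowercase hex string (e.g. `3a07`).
L1: beq op=0x3e:6|imm=-8:26 ⇒ 0xfbfffff8 ⇒ big fb ff ff f8

fbfffff8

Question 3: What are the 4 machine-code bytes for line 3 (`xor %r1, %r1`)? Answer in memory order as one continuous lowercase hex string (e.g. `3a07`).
d0900000

L3: xor op=0x34:6|rd=1:3|rs=1:3|pad=0:20 ⇒ 0xd0900000 ⇒ big d0 90 00 00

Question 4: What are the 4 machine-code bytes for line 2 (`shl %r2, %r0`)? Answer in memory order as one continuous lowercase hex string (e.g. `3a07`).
71000000

2. shl fields op=0x1c:6|rd=2:3|rs=0:3|pad=0:20 → word 71000000h → 71 00 00 00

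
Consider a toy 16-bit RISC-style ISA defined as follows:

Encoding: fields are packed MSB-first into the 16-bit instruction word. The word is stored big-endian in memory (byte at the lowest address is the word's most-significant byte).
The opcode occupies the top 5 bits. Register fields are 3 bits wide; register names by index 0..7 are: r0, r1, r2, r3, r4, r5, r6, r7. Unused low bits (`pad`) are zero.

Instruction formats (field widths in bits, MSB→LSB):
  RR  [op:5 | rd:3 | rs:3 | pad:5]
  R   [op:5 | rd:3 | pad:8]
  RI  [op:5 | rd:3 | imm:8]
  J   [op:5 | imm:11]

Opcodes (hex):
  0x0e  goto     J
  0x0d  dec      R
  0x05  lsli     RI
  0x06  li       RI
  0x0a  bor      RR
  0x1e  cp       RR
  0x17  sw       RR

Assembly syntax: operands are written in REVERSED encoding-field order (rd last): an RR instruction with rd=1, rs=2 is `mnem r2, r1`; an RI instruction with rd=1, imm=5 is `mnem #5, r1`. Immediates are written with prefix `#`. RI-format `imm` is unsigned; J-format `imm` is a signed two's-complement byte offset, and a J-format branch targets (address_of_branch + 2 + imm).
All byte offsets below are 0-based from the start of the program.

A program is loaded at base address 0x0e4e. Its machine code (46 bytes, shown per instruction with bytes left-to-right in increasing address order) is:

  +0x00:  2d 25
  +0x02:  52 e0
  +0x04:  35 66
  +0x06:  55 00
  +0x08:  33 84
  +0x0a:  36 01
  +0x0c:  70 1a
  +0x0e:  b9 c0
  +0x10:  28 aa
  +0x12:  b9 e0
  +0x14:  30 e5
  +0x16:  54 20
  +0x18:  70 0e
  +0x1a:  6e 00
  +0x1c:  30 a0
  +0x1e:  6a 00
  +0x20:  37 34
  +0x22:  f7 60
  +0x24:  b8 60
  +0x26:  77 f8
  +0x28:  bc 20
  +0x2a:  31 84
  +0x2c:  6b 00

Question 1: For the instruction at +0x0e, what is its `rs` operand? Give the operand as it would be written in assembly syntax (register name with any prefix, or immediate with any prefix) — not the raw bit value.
r6

+0x0e: b9 c0 ⇒ word 0xb9c0 (big)
  opcode bits[15:11]=0x17: sw/RR
  rd: (w>>8)&0x7=0x1 → r1
  rs: (w>>5)&0x7=0x6 → r6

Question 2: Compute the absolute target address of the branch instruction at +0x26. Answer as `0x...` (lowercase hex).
0x0e6e

[26] 77 f8 → 0x77f8
  opcode bits[15:11]=0xe: goto/J
  [10:0] imm=2040 (s11→-8) = #-8
  target = base 0x0e4e + off 0x26 + 2 + imm -8 = 0x0e6e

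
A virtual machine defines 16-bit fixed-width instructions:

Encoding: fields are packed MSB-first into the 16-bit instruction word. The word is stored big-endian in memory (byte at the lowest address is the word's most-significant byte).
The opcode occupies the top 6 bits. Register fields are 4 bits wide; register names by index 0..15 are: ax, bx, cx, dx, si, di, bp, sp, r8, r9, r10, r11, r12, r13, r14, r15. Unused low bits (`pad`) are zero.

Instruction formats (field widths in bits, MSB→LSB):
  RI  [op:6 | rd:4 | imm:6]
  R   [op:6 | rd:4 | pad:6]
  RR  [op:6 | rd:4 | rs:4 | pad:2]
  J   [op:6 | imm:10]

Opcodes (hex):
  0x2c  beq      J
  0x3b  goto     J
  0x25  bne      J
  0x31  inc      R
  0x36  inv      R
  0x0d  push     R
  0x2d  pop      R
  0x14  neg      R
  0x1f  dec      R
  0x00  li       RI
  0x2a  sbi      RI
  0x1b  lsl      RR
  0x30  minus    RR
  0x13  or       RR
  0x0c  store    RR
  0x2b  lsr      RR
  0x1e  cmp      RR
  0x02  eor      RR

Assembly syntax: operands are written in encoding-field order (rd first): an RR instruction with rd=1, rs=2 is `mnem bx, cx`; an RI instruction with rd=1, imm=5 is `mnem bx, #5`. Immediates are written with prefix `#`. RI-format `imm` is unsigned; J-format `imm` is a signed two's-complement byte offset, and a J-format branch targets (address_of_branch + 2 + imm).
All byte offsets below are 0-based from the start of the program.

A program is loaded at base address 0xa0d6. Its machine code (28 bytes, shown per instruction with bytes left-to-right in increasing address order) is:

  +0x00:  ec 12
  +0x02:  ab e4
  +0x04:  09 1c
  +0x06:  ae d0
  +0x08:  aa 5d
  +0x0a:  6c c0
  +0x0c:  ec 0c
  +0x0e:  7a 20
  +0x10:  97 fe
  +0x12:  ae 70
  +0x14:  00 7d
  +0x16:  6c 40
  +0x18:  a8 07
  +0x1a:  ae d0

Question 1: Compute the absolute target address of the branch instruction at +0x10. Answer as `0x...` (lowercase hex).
[10] 97 fe → 0x97fe
  top 6b → 0x25 → bne [J]
  imm@[9:0]=0x3fe (s10→-2) ⇒ #-2
  target = base 0xa0d6 + off 0x10 + 2 + imm -2 = 0xa0e6

0xa0e6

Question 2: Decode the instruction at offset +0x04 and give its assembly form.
eor si, sp

off 0x04: read 09 1c as big → 0x091c
  op=0x091c>>10=0x2 ⇒ eor (RR)
  [9:6] rd=4 = si
  [5:2] rs=7 = sp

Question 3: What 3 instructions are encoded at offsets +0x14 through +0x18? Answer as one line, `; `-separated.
li bx, #61; lsl bx, ax; sbi ax, #7

+0x14: 00 7d ⇒ word 0x007d (big)
  opcode bits[15:10]=0x0: li/RI
  [9:6] rd=1 = bx
  [5:0] imm=61 = #61
+0x16: 6c 40 ⇒ word 0x6c40 (big)
  opcode bits[15:10]=0x1b: lsl/RR
  [9:6] rd=1 = bx
  [5:2] rs=0 = ax
+0x18: a8 07 ⇒ word 0xa807 (big)
  opcode bits[15:10]=0x2a: sbi/RI
  [9:6] rd=0 = ax
  [5:0] imm=7 = #7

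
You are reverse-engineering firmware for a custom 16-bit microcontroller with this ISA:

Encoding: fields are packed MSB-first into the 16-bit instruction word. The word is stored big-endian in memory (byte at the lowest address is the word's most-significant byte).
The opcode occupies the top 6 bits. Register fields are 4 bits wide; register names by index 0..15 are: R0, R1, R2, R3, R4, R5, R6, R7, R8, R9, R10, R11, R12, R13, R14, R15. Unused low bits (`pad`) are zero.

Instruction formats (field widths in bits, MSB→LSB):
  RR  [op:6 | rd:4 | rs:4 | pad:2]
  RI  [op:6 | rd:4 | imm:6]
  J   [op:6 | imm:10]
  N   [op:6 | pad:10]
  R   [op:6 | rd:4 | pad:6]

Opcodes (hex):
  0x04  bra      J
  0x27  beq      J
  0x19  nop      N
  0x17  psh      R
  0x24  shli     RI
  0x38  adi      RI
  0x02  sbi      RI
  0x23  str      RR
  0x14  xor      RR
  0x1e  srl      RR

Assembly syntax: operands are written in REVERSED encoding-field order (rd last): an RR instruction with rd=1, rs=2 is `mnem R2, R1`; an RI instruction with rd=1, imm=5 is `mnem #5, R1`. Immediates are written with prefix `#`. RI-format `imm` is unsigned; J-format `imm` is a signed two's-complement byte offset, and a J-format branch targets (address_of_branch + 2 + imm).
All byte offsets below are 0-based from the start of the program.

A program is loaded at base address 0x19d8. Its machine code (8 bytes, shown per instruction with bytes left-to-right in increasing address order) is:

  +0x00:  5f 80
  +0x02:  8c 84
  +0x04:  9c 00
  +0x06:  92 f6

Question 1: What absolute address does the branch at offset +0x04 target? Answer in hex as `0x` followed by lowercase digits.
[04] 9c 00 → 0x9c00
  opcode bits[15:10]=0x27: beq/J
  imm: (w>>0)&0x3ff=0x0 → #0
  target = base 0x19d8 + off 0x04 + 2 + imm 0 = 0x19de

0x19de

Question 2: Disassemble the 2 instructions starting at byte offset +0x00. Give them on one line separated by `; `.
+0x00: 5f 80 ⇒ word 0x5f80 (big)
  op=0x5f80>>10=0x17 ⇒ psh (R)
  rd: (w>>6)&0xf=0xe → R14
+0x02: 8c 84 ⇒ word 0x8c84 (big)
  op=0x8c84>>10=0x23 ⇒ str (RR)
  rd: (w>>6)&0xf=0x2 → R2
  rs: (w>>2)&0xf=0x1 → R1

psh R14; str R1, R2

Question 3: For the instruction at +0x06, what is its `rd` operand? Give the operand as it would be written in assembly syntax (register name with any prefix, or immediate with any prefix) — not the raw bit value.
R11

off 0x06: read 92 f6 as big → 0x92f6
  top 6b → 0x24 → shli [RI]
  rd@[9:6]=0xb ⇒ R11
  imm@[5:0]=0x36 ⇒ #54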